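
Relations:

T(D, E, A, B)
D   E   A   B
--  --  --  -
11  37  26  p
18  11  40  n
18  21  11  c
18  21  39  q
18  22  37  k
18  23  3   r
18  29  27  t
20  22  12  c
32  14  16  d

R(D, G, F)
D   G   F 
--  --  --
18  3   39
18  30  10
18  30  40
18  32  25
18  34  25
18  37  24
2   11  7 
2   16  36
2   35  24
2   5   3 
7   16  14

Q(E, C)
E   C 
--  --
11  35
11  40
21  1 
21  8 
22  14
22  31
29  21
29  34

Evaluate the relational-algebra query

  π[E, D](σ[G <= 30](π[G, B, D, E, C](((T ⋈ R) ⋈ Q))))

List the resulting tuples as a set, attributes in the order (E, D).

T ⋈ R (natural join on D): {(18, 11, 40, n, 3, 39), (18, 11, 40, n, 30, 10), (18, 11, 40, n, 30, 40), (18, 11, 40, n, 32, 25), (18, 11, 40, n, 34, 25), (18, 11, 40, n, 37, 24), (18, 21, 11, c, 3, 39), (18, 21, 11, c, 30, 10), (18, 21, 11, c, 30, 40), (18, 21, 11, c, 32, 25), (18, 21, 11, c, 34, 25), (18, 21, 11, c, 37, 24), (18, 21, 39, q, 3, 39), (18, 21, 39, q, 30, 10), (18, 21, 39, q, 30, 40), (18, 21, 39, q, 32, 25), (18, 21, 39, q, 34, 25), (18, 21, 39, q, 37, 24), (18, 22, 37, k, 3, 39), (18, 22, 37, k, 30, 10), (18, 22, 37, k, 30, 40), (18, 22, 37, k, 32, 25), (18, 22, 37, k, 34, 25), (18, 22, 37, k, 37, 24), (18, 23, 3, r, 3, 39), (18, 23, 3, r, 30, 10), (18, 23, 3, r, 30, 40), (18, 23, 3, r, 32, 25), (18, 23, 3, r, 34, 25), (18, 23, 3, r, 37, 24), (18, 29, 27, t, 3, 39), (18, 29, 27, t, 30, 10), (18, 29, 27, t, 30, 40), (18, 29, 27, t, 32, 25), (18, 29, 27, t, 34, 25), (18, 29, 27, t, 37, 24)}
(T ⋈ R) ⋈ Q (natural join on E): {(18, 11, 40, n, 3, 39, 35), (18, 11, 40, n, 3, 39, 40), (18, 11, 40, n, 30, 10, 35), (18, 11, 40, n, 30, 10, 40), (18, 11, 40, n, 30, 40, 35), (18, 11, 40, n, 30, 40, 40), (18, 11, 40, n, 32, 25, 35), (18, 11, 40, n, 32, 25, 40), (18, 11, 40, n, 34, 25, 35), (18, 11, 40, n, 34, 25, 40), (18, 11, 40, n, 37, 24, 35), (18, 11, 40, n, 37, 24, 40), (18, 21, 11, c, 3, 39, 1), (18, 21, 11, c, 3, 39, 8), (18, 21, 11, c, 30, 10, 1), (18, 21, 11, c, 30, 10, 8), (18, 21, 11, c, 30, 40, 1), (18, 21, 11, c, 30, 40, 8), (18, 21, 11, c, 32, 25, 1), (18, 21, 11, c, 32, 25, 8), (18, 21, 11, c, 34, 25, 1), (18, 21, 11, c, 34, 25, 8), (18, 21, 11, c, 37, 24, 1), (18, 21, 11, c, 37, 24, 8), (18, 21, 39, q, 3, 39, 1), (18, 21, 39, q, 3, 39, 8), (18, 21, 39, q, 30, 10, 1), (18, 21, 39, q, 30, 10, 8), (18, 21, 39, q, 30, 40, 1), (18, 21, 39, q, 30, 40, 8), (18, 21, 39, q, 32, 25, 1), (18, 21, 39, q, 32, 25, 8), (18, 21, 39, q, 34, 25, 1), (18, 21, 39, q, 34, 25, 8), (18, 21, 39, q, 37, 24, 1), (18, 21, 39, q, 37, 24, 8), (18, 22, 37, k, 3, 39, 14), (18, 22, 37, k, 3, 39, 31), (18, 22, 37, k, 30, 10, 14), (18, 22, 37, k, 30, 10, 31), (18, 22, 37, k, 30, 40, 14), (18, 22, 37, k, 30, 40, 31), (18, 22, 37, k, 32, 25, 14), (18, 22, 37, k, 32, 25, 31), (18, 22, 37, k, 34, 25, 14), (18, 22, 37, k, 34, 25, 31), (18, 22, 37, k, 37, 24, 14), (18, 22, 37, k, 37, 24, 31), (18, 29, 27, t, 3, 39, 21), (18, 29, 27, t, 3, 39, 34), (18, 29, 27, t, 30, 10, 21), (18, 29, 27, t, 30, 10, 34), (18, 29, 27, t, 30, 40, 21), (18, 29, 27, t, 30, 40, 34), (18, 29, 27, t, 32, 25, 21), (18, 29, 27, t, 32, 25, 34), (18, 29, 27, t, 34, 25, 21), (18, 29, 27, t, 34, 25, 34), (18, 29, 27, t, 37, 24, 21), (18, 29, 27, t, 37, 24, 34)}
Projecting to G, B, D, E, C (10 duplicate(s) eliminated): {(3, c, 18, 21, 1), (3, c, 18, 21, 8), (3, k, 18, 22, 14), (3, k, 18, 22, 31), (3, n, 18, 11, 35), (3, n, 18, 11, 40), (3, q, 18, 21, 1), (3, q, 18, 21, 8), (3, t, 18, 29, 21), (3, t, 18, 29, 34), (30, c, 18, 21, 1), (30, c, 18, 21, 8), (30, k, 18, 22, 14), (30, k, 18, 22, 31), (30, n, 18, 11, 35), (30, n, 18, 11, 40), (30, q, 18, 21, 1), (30, q, 18, 21, 8), (30, t, 18, 29, 21), (30, t, 18, 29, 34), (32, c, 18, 21, 1), (32, c, 18, 21, 8), (32, k, 18, 22, 14), (32, k, 18, 22, 31), (32, n, 18, 11, 35), (32, n, 18, 11, 40), (32, q, 18, 21, 1), (32, q, 18, 21, 8), (32, t, 18, 29, 21), (32, t, 18, 29, 34), (34, c, 18, 21, 1), (34, c, 18, 21, 8), (34, k, 18, 22, 14), (34, k, 18, 22, 31), (34, n, 18, 11, 35), (34, n, 18, 11, 40), (34, q, 18, 21, 1), (34, q, 18, 21, 8), (34, t, 18, 29, 21), (34, t, 18, 29, 34), (37, c, 18, 21, 1), (37, c, 18, 21, 8), (37, k, 18, 22, 14), (37, k, 18, 22, 31), (37, n, 18, 11, 35), (37, n, 18, 11, 40), (37, q, 18, 21, 1), (37, q, 18, 21, 8), (37, t, 18, 29, 21), (37, t, 18, 29, 34)}
Selection G <= 30: {(3, c, 18, 21, 1), (3, c, 18, 21, 8), (3, k, 18, 22, 14), (3, k, 18, 22, 31), (3, n, 18, 11, 35), (3, n, 18, 11, 40), (3, q, 18, 21, 1), (3, q, 18, 21, 8), (3, t, 18, 29, 21), (3, t, 18, 29, 34), (30, c, 18, 21, 1), (30, c, 18, 21, 8), (30, k, 18, 22, 14), (30, k, 18, 22, 31), (30, n, 18, 11, 35), (30, n, 18, 11, 40), (30, q, 18, 21, 1), (30, q, 18, 21, 8), (30, t, 18, 29, 21), (30, t, 18, 29, 34)}
Projecting to E, D (16 duplicate(s) eliminated): {(11, 18), (21, 18), (22, 18), (29, 18)}

{(11, 18), (21, 18), (22, 18), (29, 18)}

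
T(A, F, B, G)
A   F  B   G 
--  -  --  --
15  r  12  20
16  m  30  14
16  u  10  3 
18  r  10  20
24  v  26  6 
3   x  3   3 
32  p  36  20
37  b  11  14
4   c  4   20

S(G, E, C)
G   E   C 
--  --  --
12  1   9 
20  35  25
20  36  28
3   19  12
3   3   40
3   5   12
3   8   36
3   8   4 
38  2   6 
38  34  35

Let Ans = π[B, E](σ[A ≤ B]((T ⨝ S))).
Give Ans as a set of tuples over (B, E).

Joining T and S on G yields {(15, r, 12, 20, 35, 25), (15, r, 12, 20, 36, 28), (16, u, 10, 3, 19, 12), (16, u, 10, 3, 3, 40), (16, u, 10, 3, 5, 12), (16, u, 10, 3, 8, 36), (16, u, 10, 3, 8, 4), (18, r, 10, 20, 35, 25), (18, r, 10, 20, 36, 28), (3, x, 3, 3, 19, 12), (3, x, 3, 3, 3, 40), (3, x, 3, 3, 5, 12), (3, x, 3, 3, 8, 36), (3, x, 3, 3, 8, 4), (32, p, 36, 20, 35, 25), (32, p, 36, 20, 36, 28), (4, c, 4, 20, 35, 25), (4, c, 4, 20, 36, 28)}.
Apply σ_{A ≤ B}; surviving tuples: {(3, x, 3, 3, 19, 12), (3, x, 3, 3, 3, 40), (3, x, 3, 3, 5, 12), (3, x, 3, 3, 8, 36), (3, x, 3, 3, 8, 4), (32, p, 36, 20, 35, 25), (32, p, 36, 20, 36, 28), (4, c, 4, 20, 35, 25), (4, c, 4, 20, 36, 28)}
π[B, E]: project onto (B, E) (1 duplicate(s) eliminated) → {(3, 19), (3, 3), (3, 5), (3, 8), (36, 35), (36, 36), (4, 35), (4, 36)}

{(3, 19), (3, 3), (3, 5), (3, 8), (36, 35), (36, 36), (4, 35), (4, 36)}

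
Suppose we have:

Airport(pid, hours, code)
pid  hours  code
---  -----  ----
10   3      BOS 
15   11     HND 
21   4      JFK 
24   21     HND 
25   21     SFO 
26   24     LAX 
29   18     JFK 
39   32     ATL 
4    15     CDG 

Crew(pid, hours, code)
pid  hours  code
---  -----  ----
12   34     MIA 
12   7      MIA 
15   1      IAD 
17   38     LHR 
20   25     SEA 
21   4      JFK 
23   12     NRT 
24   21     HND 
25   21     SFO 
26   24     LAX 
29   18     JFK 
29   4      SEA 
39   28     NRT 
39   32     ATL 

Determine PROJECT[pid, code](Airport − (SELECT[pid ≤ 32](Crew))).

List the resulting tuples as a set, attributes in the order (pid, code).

Filtering on pid ≤ 32 leaves {(12, 34, MIA), (12, 7, MIA), (15, 1, IAD), (17, 38, LHR), (20, 25, SEA), (21, 4, JFK), (23, 12, NRT), (24, 21, HND), (25, 21, SFO), (26, 24, LAX), (29, 18, JFK), (29, 4, SEA)}.
Taking the difference: {(10, 3, BOS), (15, 11, HND), (39, 32, ATL), (4, 15, CDG)}
Keep only column(s) pid, code: {(10, BOS), (15, HND), (39, ATL), (4, CDG)}

{(10, BOS), (15, HND), (39, ATL), (4, CDG)}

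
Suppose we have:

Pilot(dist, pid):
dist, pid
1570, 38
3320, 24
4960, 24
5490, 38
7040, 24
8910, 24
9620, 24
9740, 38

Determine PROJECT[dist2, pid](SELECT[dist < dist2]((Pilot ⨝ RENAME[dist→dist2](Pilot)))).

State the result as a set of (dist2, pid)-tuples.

{(4960, 24), (5490, 38), (7040, 24), (8910, 24), (9620, 24), (9740, 38)}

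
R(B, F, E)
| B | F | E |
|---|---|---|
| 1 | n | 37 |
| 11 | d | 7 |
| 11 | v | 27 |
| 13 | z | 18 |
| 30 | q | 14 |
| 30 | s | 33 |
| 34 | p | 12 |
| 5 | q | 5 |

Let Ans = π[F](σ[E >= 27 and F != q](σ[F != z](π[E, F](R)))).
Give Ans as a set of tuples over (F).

Keep only column(s) E, F: {(12, p), (14, q), (18, z), (27, v), (33, s), (37, n), (5, q), (7, d)}
Apply σ_{F != z}; surviving tuples: {(12, p), (14, q), (27, v), (33, s), (37, n), (5, q), (7, d)}
Apply σ_{E >= 27 and F != q}; surviving tuples: {(27, v), (33, s), (37, n)}
Keep only column(s) F: {n, s, v}

{n, s, v}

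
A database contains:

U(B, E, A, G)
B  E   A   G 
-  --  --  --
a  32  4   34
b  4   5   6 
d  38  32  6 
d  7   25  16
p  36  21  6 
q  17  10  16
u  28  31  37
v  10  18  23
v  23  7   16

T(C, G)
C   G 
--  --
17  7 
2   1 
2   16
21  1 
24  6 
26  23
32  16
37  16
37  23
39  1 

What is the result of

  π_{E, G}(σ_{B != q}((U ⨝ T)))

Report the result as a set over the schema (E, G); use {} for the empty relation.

{(10, 23), (23, 16), (36, 6), (38, 6), (4, 6), (7, 16)}

Natural join on G: {(b, 4, 5, 6, 24), (d, 38, 32, 6, 24), (d, 7, 25, 16, 2), (d, 7, 25, 16, 32), (d, 7, 25, 16, 37), (p, 36, 21, 6, 24), (q, 17, 10, 16, 2), (q, 17, 10, 16, 32), (q, 17, 10, 16, 37), (v, 10, 18, 23, 26), (v, 10, 18, 23, 37), (v, 23, 7, 16, 2), (v, 23, 7, 16, 32), (v, 23, 7, 16, 37)}
Apply σ_{B != q}; surviving tuples: {(b, 4, 5, 6, 24), (d, 38, 32, 6, 24), (d, 7, 25, 16, 2), (d, 7, 25, 16, 32), (d, 7, 25, 16, 37), (p, 36, 21, 6, 24), (v, 10, 18, 23, 26), (v, 10, 18, 23, 37), (v, 23, 7, 16, 2), (v, 23, 7, 16, 32), (v, 23, 7, 16, 37)}
π[E, G]: project onto (E, G) (5 duplicate(s) eliminated) → {(10, 23), (23, 16), (36, 6), (38, 6), (4, 6), (7, 16)}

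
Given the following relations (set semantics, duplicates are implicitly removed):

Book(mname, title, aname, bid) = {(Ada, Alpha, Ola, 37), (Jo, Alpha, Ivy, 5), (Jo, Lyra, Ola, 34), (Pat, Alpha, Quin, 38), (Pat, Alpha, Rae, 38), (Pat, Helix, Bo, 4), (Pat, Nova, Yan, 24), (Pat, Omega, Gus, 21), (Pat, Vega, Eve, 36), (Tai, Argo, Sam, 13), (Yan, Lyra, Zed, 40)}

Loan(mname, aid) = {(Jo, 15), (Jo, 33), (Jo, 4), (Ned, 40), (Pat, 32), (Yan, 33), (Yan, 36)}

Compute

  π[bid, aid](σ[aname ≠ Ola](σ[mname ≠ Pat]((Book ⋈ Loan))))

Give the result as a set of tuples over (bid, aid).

Natural join on mname: {(Jo, Alpha, Ivy, 5, 15), (Jo, Alpha, Ivy, 5, 33), (Jo, Alpha, Ivy, 5, 4), (Jo, Lyra, Ola, 34, 15), (Jo, Lyra, Ola, 34, 33), (Jo, Lyra, Ola, 34, 4), (Pat, Alpha, Quin, 38, 32), (Pat, Alpha, Rae, 38, 32), (Pat, Helix, Bo, 4, 32), (Pat, Nova, Yan, 24, 32), (Pat, Omega, Gus, 21, 32), (Pat, Vega, Eve, 36, 32), (Yan, Lyra, Zed, 40, 33), (Yan, Lyra, Zed, 40, 36)}
Filtering on mname ≠ Pat leaves {(Jo, Alpha, Ivy, 5, 15), (Jo, Alpha, Ivy, 5, 33), (Jo, Alpha, Ivy, 5, 4), (Jo, Lyra, Ola, 34, 15), (Jo, Lyra, Ola, 34, 33), (Jo, Lyra, Ola, 34, 4), (Yan, Lyra, Zed, 40, 33), (Yan, Lyra, Zed, 40, 36)}.
Filtering on aname ≠ Ola leaves {(Jo, Alpha, Ivy, 5, 15), (Jo, Alpha, Ivy, 5, 33), (Jo, Alpha, Ivy, 5, 4), (Yan, Lyra, Zed, 40, 33), (Yan, Lyra, Zed, 40, 36)}.
π_{bid, aid} gives {(40, 33), (40, 36), (5, 15), (5, 33), (5, 4)}.

{(40, 33), (40, 36), (5, 15), (5, 33), (5, 4)}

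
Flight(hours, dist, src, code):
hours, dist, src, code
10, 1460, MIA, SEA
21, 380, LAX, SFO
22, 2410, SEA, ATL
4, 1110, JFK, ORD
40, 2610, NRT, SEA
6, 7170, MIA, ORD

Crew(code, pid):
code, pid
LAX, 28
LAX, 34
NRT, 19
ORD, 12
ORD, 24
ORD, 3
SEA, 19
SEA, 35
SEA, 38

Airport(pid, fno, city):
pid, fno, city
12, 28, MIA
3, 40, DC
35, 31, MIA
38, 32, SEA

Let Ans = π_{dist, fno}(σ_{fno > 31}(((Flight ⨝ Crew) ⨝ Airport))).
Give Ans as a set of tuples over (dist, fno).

{(1110, 40), (1460, 32), (2610, 32), (7170, 40)}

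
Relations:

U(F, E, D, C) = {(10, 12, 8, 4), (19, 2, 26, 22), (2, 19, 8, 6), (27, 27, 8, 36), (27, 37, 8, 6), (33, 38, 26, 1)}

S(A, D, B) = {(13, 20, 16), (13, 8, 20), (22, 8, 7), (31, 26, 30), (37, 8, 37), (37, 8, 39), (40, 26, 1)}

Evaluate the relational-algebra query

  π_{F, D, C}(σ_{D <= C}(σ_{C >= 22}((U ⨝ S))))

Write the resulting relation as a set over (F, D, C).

{(27, 8, 36)}

Natural join on D: {(10, 12, 8, 4, 13, 20), (10, 12, 8, 4, 22, 7), (10, 12, 8, 4, 37, 37), (10, 12, 8, 4, 37, 39), (19, 2, 26, 22, 31, 30), (19, 2, 26, 22, 40, 1), (2, 19, 8, 6, 13, 20), (2, 19, 8, 6, 22, 7), (2, 19, 8, 6, 37, 37), (2, 19, 8, 6, 37, 39), (27, 27, 8, 36, 13, 20), (27, 27, 8, 36, 22, 7), (27, 27, 8, 36, 37, 37), (27, 27, 8, 36, 37, 39), (27, 37, 8, 6, 13, 20), (27, 37, 8, 6, 22, 7), (27, 37, 8, 6, 37, 37), (27, 37, 8, 6, 37, 39), (33, 38, 26, 1, 31, 30), (33, 38, 26, 1, 40, 1)}
Apply σ_{C >= 22}; surviving tuples: {(19, 2, 26, 22, 31, 30), (19, 2, 26, 22, 40, 1), (27, 27, 8, 36, 13, 20), (27, 27, 8, 36, 22, 7), (27, 27, 8, 36, 37, 37), (27, 27, 8, 36, 37, 39)}
Apply σ_{D <= C}; surviving tuples: {(27, 27, 8, 36, 13, 20), (27, 27, 8, 36, 22, 7), (27, 27, 8, 36, 37, 37), (27, 27, 8, 36, 37, 39)}
Projecting to F, D, C (3 duplicate(s) eliminated): {(27, 8, 36)}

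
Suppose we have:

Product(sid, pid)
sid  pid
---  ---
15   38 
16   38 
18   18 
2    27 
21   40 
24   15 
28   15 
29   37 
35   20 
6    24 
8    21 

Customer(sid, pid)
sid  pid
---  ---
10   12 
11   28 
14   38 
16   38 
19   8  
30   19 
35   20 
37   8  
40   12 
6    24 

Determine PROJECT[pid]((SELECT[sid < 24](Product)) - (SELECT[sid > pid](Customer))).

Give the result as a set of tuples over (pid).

{18, 21, 24, 27, 38, 40}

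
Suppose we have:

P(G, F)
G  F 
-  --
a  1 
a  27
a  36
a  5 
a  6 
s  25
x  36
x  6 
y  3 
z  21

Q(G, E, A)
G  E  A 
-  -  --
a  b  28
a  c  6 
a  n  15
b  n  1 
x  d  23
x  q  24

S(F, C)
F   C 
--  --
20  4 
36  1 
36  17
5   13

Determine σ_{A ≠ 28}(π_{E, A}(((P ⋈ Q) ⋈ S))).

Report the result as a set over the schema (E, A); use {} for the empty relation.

Joining P and Q on G yields {(a, 1, b, 28), (a, 1, c, 6), (a, 1, n, 15), (a, 27, b, 28), (a, 27, c, 6), (a, 27, n, 15), (a, 36, b, 28), (a, 36, c, 6), (a, 36, n, 15), (a, 5, b, 28), (a, 5, c, 6), (a, 5, n, 15), (a, 6, b, 28), (a, 6, c, 6), (a, 6, n, 15), (x, 36, d, 23), (x, 36, q, 24), (x, 6, d, 23), (x, 6, q, 24)}.
Joining (P ⋈ Q) and S on F yields {(a, 36, b, 28, 1), (a, 36, b, 28, 17), (a, 36, c, 6, 1), (a, 36, c, 6, 17), (a, 36, n, 15, 1), (a, 36, n, 15, 17), (a, 5, b, 28, 13), (a, 5, c, 6, 13), (a, 5, n, 15, 13), (x, 36, d, 23, 1), (x, 36, d, 23, 17), (x, 36, q, 24, 1), (x, 36, q, 24, 17)}.
Projecting to E, A (8 duplicate(s) eliminated): {(b, 28), (c, 6), (d, 23), (n, 15), (q, 24)}
Selection A ≠ 28: {(c, 6), (d, 23), (n, 15), (q, 24)}

{(c, 6), (d, 23), (n, 15), (q, 24)}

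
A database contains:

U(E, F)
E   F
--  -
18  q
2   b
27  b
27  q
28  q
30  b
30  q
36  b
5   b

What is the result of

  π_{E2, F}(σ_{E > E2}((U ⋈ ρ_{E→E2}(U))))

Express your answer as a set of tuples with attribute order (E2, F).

{(18, q), (2, b), (27, b), (27, q), (28, q), (30, b), (5, b)}

ρ[E→E2]: schema becomes (E2, F); tuples unchanged.
U ⋈ ρ_{E→E2}(U) (natural join on F): {(18, q, 18), (18, q, 27), (18, q, 28), (18, q, 30), (2, b, 2), (2, b, 27), (2, b, 30), (2, b, 36), (2, b, 5), (27, b, 2), (27, b, 27), (27, b, 30), (27, b, 36), (27, b, 5), (27, q, 18), (27, q, 27), (27, q, 28), (27, q, 30), (28, q, 18), (28, q, 27), (28, q, 28), (28, q, 30), (30, b, 2), (30, b, 27), (30, b, 30), (30, b, 36), (30, b, 5), (30, q, 18), (30, q, 27), (30, q, 28), (30, q, 30), (36, b, 2), (36, b, 27), (36, b, 30), (36, b, 36), (36, b, 5), (5, b, 2), (5, b, 27), (5, b, 30), (5, b, 36), (5, b, 5)}
Filtering on E > E2 leaves {(27, b, 2), (27, b, 5), (27, q, 18), (28, q, 18), (28, q, 27), (30, b, 2), (30, b, 27), (30, b, 5), (30, q, 18), (30, q, 27), (30, q, 28), (36, b, 2), (36, b, 27), (36, b, 30), (36, b, 5), (5, b, 2)}.
π[E2, F]: project onto (E2, F) (9 duplicate(s) eliminated) → {(18, q), (2, b), (27, b), (27, q), (28, q), (30, b), (5, b)}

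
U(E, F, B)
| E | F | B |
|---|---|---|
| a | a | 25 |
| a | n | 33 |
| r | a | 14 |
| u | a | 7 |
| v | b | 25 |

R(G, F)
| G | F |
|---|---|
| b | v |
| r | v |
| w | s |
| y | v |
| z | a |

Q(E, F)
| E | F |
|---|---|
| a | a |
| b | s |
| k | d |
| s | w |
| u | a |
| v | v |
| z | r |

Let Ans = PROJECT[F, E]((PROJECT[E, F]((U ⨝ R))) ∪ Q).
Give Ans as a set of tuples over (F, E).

Joining U and R on F yields {(a, a, 25, z), (r, a, 14, z), (u, a, 7, z)}.
π[E, F]: project onto (E, F) → {(a, a), (r, a), (u, a)}
Set union of the two operands is {(a, a), (b, s), (k, d), (r, a), (s, w), (u, a), (v, v), (z, r)}.
π[F, E]: project onto (F, E) → {(a, a), (a, r), (a, u), (d, k), (r, z), (s, b), (v, v), (w, s)}

{(a, a), (a, r), (a, u), (d, k), (r, z), (s, b), (v, v), (w, s)}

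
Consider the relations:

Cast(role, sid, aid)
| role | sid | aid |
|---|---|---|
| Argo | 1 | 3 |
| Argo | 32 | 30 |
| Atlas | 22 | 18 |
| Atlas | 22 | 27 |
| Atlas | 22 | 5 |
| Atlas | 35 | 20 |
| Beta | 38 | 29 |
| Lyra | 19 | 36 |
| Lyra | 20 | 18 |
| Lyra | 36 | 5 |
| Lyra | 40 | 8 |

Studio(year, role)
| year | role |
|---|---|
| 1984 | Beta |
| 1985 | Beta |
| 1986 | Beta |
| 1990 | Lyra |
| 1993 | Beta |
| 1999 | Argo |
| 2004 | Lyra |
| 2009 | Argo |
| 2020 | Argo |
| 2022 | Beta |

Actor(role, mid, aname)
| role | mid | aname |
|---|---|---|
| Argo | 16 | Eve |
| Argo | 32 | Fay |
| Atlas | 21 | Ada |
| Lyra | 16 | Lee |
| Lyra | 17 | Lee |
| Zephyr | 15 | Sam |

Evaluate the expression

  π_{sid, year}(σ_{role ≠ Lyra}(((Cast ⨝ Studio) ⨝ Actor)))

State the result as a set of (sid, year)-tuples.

Natural join on role: {(Argo, 1, 3, 1999), (Argo, 1, 3, 2009), (Argo, 1, 3, 2020), (Argo, 32, 30, 1999), (Argo, 32, 30, 2009), (Argo, 32, 30, 2020), (Beta, 38, 29, 1984), (Beta, 38, 29, 1985), (Beta, 38, 29, 1986), (Beta, 38, 29, 1993), (Beta, 38, 29, 2022), (Lyra, 19, 36, 1990), (Lyra, 19, 36, 2004), (Lyra, 20, 18, 1990), (Lyra, 20, 18, 2004), (Lyra, 36, 5, 1990), (Lyra, 36, 5, 2004), (Lyra, 40, 8, 1990), (Lyra, 40, 8, 2004)}
Natural join on role: {(Argo, 1, 3, 1999, 16, Eve), (Argo, 1, 3, 1999, 32, Fay), (Argo, 1, 3, 2009, 16, Eve), (Argo, 1, 3, 2009, 32, Fay), (Argo, 1, 3, 2020, 16, Eve), (Argo, 1, 3, 2020, 32, Fay), (Argo, 32, 30, 1999, 16, Eve), (Argo, 32, 30, 1999, 32, Fay), (Argo, 32, 30, 2009, 16, Eve), (Argo, 32, 30, 2009, 32, Fay), (Argo, 32, 30, 2020, 16, Eve), (Argo, 32, 30, 2020, 32, Fay), (Lyra, 19, 36, 1990, 16, Lee), (Lyra, 19, 36, 1990, 17, Lee), (Lyra, 19, 36, 2004, 16, Lee), (Lyra, 19, 36, 2004, 17, Lee), (Lyra, 20, 18, 1990, 16, Lee), (Lyra, 20, 18, 1990, 17, Lee), (Lyra, 20, 18, 2004, 16, Lee), (Lyra, 20, 18, 2004, 17, Lee), (Lyra, 36, 5, 1990, 16, Lee), (Lyra, 36, 5, 1990, 17, Lee), (Lyra, 36, 5, 2004, 16, Lee), (Lyra, 36, 5, 2004, 17, Lee), (Lyra, 40, 8, 1990, 16, Lee), (Lyra, 40, 8, 1990, 17, Lee), (Lyra, 40, 8, 2004, 16, Lee), (Lyra, 40, 8, 2004, 17, Lee)}
Apply σ_{role ≠ Lyra}; surviving tuples: {(Argo, 1, 3, 1999, 16, Eve), (Argo, 1, 3, 1999, 32, Fay), (Argo, 1, 3, 2009, 16, Eve), (Argo, 1, 3, 2009, 32, Fay), (Argo, 1, 3, 2020, 16, Eve), (Argo, 1, 3, 2020, 32, Fay), (Argo, 32, 30, 1999, 16, Eve), (Argo, 32, 30, 1999, 32, Fay), (Argo, 32, 30, 2009, 16, Eve), (Argo, 32, 30, 2009, 32, Fay), (Argo, 32, 30, 2020, 16, Eve), (Argo, 32, 30, 2020, 32, Fay)}
π_{sid, year} gives {(1, 1999), (1, 2009), (1, 2020), (32, 1999), (32, 2009), (32, 2020)} (6 duplicate(s) eliminated).

{(1, 1999), (1, 2009), (1, 2020), (32, 1999), (32, 2009), (32, 2020)}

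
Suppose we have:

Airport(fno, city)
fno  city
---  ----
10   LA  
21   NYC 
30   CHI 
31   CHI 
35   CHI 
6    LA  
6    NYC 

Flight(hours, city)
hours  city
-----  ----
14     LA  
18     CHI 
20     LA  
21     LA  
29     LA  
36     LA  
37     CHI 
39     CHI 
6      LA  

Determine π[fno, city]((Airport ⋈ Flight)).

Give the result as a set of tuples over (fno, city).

{(10, LA), (30, CHI), (31, CHI), (35, CHI), (6, LA)}

Airport ⋈ Flight (natural join on city): {(10, LA, 14), (10, LA, 20), (10, LA, 21), (10, LA, 29), (10, LA, 36), (10, LA, 6), (30, CHI, 18), (30, CHI, 37), (30, CHI, 39), (31, CHI, 18), (31, CHI, 37), (31, CHI, 39), (35, CHI, 18), (35, CHI, 37), (35, CHI, 39), (6, LA, 14), (6, LA, 20), (6, LA, 21), (6, LA, 29), (6, LA, 36), (6, LA, 6)}
π[fno, city]: project onto (fno, city) (16 duplicate(s) eliminated) → {(10, LA), (30, CHI), (31, CHI), (35, CHI), (6, LA)}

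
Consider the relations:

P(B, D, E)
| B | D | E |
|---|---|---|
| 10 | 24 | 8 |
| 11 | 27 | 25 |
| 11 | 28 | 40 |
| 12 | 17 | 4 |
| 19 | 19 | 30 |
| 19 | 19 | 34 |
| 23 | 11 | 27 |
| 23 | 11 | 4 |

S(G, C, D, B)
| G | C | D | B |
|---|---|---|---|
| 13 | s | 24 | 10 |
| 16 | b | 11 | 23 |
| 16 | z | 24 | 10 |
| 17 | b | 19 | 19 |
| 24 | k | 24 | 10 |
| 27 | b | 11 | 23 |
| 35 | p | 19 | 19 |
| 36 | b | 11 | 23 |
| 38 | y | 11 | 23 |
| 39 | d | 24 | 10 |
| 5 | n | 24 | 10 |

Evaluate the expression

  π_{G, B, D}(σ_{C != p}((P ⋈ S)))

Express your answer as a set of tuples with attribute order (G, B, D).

{(13, 10, 24), (16, 10, 24), (16, 23, 11), (17, 19, 19), (24, 10, 24), (27, 23, 11), (36, 23, 11), (38, 23, 11), (39, 10, 24), (5, 10, 24)}

P ⋈ S (natural join on B, D): {(10, 24, 8, 13, s), (10, 24, 8, 16, z), (10, 24, 8, 24, k), (10, 24, 8, 39, d), (10, 24, 8, 5, n), (19, 19, 30, 17, b), (19, 19, 30, 35, p), (19, 19, 34, 17, b), (19, 19, 34, 35, p), (23, 11, 27, 16, b), (23, 11, 27, 27, b), (23, 11, 27, 36, b), (23, 11, 27, 38, y), (23, 11, 4, 16, b), (23, 11, 4, 27, b), (23, 11, 4, 36, b), (23, 11, 4, 38, y)}
Selection C != p: {(10, 24, 8, 13, s), (10, 24, 8, 16, z), (10, 24, 8, 24, k), (10, 24, 8, 39, d), (10, 24, 8, 5, n), (19, 19, 30, 17, b), (19, 19, 34, 17, b), (23, 11, 27, 16, b), (23, 11, 27, 27, b), (23, 11, 27, 36, b), (23, 11, 27, 38, y), (23, 11, 4, 16, b), (23, 11, 4, 27, b), (23, 11, 4, 36, b), (23, 11, 4, 38, y)}
π_{G, B, D} gives {(13, 10, 24), (16, 10, 24), (16, 23, 11), (17, 19, 19), (24, 10, 24), (27, 23, 11), (36, 23, 11), (38, 23, 11), (39, 10, 24), (5, 10, 24)} (5 duplicate(s) eliminated).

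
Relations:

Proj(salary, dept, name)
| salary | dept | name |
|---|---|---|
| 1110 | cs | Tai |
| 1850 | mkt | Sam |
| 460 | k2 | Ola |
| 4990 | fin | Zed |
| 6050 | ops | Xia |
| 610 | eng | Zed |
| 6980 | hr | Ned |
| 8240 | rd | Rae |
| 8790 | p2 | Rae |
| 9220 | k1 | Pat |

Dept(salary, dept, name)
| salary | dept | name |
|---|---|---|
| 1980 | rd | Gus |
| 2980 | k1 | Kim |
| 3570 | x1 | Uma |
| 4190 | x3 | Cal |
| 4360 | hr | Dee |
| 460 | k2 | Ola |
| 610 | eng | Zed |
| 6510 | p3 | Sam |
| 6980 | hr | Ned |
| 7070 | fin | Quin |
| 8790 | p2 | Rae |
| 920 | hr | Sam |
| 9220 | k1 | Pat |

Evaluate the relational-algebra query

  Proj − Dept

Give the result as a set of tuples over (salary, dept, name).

{(1110, cs, Tai), (1850, mkt, Sam), (4990, fin, Zed), (6050, ops, Xia), (8240, rd, Rae)}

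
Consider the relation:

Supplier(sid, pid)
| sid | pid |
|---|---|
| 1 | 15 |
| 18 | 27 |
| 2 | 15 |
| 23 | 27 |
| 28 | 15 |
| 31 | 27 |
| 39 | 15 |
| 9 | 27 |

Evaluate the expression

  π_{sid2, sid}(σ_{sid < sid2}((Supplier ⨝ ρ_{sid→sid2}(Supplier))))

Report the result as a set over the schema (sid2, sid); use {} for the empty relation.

{(18, 9), (2, 1), (23, 18), (23, 9), (28, 1), (28, 2), (31, 18), (31, 23), (31, 9), (39, 1), (39, 2), (39, 28)}

ρ[sid→sid2]: schema becomes (sid2, pid); tuples unchanged.
Supplier ⋈ ρ_{sid→sid2}(Supplier) (natural join on pid): {(1, 15, 1), (1, 15, 2), (1, 15, 28), (1, 15, 39), (18, 27, 18), (18, 27, 23), (18, 27, 31), (18, 27, 9), (2, 15, 1), (2, 15, 2), (2, 15, 28), (2, 15, 39), (23, 27, 18), (23, 27, 23), (23, 27, 31), (23, 27, 9), (28, 15, 1), (28, 15, 2), (28, 15, 28), (28, 15, 39), (31, 27, 18), (31, 27, 23), (31, 27, 31), (31, 27, 9), (39, 15, 1), (39, 15, 2), (39, 15, 28), (39, 15, 39), (9, 27, 18), (9, 27, 23), (9, 27, 31), (9, 27, 9)}
Filtering on sid < sid2 leaves {(1, 15, 2), (1, 15, 28), (1, 15, 39), (18, 27, 23), (18, 27, 31), (2, 15, 28), (2, 15, 39), (23, 27, 31), (28, 15, 39), (9, 27, 18), (9, 27, 23), (9, 27, 31)}.
π_{sid2, sid} gives {(18, 9), (2, 1), (23, 18), (23, 9), (28, 1), (28, 2), (31, 18), (31, 23), (31, 9), (39, 1), (39, 2), (39, 28)}.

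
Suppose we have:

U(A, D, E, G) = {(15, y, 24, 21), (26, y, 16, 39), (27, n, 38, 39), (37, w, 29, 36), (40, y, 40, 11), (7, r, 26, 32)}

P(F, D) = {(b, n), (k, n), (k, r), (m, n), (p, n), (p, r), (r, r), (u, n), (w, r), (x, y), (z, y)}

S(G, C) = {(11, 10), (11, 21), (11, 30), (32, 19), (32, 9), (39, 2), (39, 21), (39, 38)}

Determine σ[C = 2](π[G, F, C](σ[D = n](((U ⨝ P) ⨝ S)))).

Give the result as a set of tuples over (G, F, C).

{(39, b, 2), (39, k, 2), (39, m, 2), (39, p, 2), (39, u, 2)}

Natural join on D: {(15, y, 24, 21, x), (15, y, 24, 21, z), (26, y, 16, 39, x), (26, y, 16, 39, z), (27, n, 38, 39, b), (27, n, 38, 39, k), (27, n, 38, 39, m), (27, n, 38, 39, p), (27, n, 38, 39, u), (40, y, 40, 11, x), (40, y, 40, 11, z), (7, r, 26, 32, k), (7, r, 26, 32, p), (7, r, 26, 32, r), (7, r, 26, 32, w)}
Natural join on G: {(26, y, 16, 39, x, 2), (26, y, 16, 39, x, 21), (26, y, 16, 39, x, 38), (26, y, 16, 39, z, 2), (26, y, 16, 39, z, 21), (26, y, 16, 39, z, 38), (27, n, 38, 39, b, 2), (27, n, 38, 39, b, 21), (27, n, 38, 39, b, 38), (27, n, 38, 39, k, 2), (27, n, 38, 39, k, 21), (27, n, 38, 39, k, 38), (27, n, 38, 39, m, 2), (27, n, 38, 39, m, 21), (27, n, 38, 39, m, 38), (27, n, 38, 39, p, 2), (27, n, 38, 39, p, 21), (27, n, 38, 39, p, 38), (27, n, 38, 39, u, 2), (27, n, 38, 39, u, 21), (27, n, 38, 39, u, 38), (40, y, 40, 11, x, 10), (40, y, 40, 11, x, 21), (40, y, 40, 11, x, 30), (40, y, 40, 11, z, 10), (40, y, 40, 11, z, 21), (40, y, 40, 11, z, 30), (7, r, 26, 32, k, 19), (7, r, 26, 32, k, 9), (7, r, 26, 32, p, 19), (7, r, 26, 32, p, 9), (7, r, 26, 32, r, 19), (7, r, 26, 32, r, 9), (7, r, 26, 32, w, 19), (7, r, 26, 32, w, 9)}
Apply σ_{D = n}; surviving tuples: {(27, n, 38, 39, b, 2), (27, n, 38, 39, b, 21), (27, n, 38, 39, b, 38), (27, n, 38, 39, k, 2), (27, n, 38, 39, k, 21), (27, n, 38, 39, k, 38), (27, n, 38, 39, m, 2), (27, n, 38, 39, m, 21), (27, n, 38, 39, m, 38), (27, n, 38, 39, p, 2), (27, n, 38, 39, p, 21), (27, n, 38, 39, p, 38), (27, n, 38, 39, u, 2), (27, n, 38, 39, u, 21), (27, n, 38, 39, u, 38)}
π[G, F, C]: project onto (G, F, C) → {(39, b, 2), (39, b, 21), (39, b, 38), (39, k, 2), (39, k, 21), (39, k, 38), (39, m, 2), (39, m, 21), (39, m, 38), (39, p, 2), (39, p, 21), (39, p, 38), (39, u, 2), (39, u, 21), (39, u, 38)}
Apply σ_{C = 2}; surviving tuples: {(39, b, 2), (39, k, 2), (39, m, 2), (39, p, 2), (39, u, 2)}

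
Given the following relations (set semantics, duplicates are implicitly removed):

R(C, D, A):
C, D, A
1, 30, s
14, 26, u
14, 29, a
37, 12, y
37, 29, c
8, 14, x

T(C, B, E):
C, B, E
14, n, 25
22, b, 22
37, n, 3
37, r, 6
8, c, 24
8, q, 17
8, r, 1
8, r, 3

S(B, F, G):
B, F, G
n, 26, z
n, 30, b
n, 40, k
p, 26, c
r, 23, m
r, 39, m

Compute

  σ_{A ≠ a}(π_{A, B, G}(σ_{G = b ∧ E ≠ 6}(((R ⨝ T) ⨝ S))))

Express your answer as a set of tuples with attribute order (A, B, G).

{(c, n, b), (u, n, b), (y, n, b)}

Natural join on C: {(14, 26, u, n, 25), (14, 29, a, n, 25), (37, 12, y, n, 3), (37, 12, y, r, 6), (37, 29, c, n, 3), (37, 29, c, r, 6), (8, 14, x, c, 24), (8, 14, x, q, 17), (8, 14, x, r, 1), (8, 14, x, r, 3)}
Natural join on B: {(14, 26, u, n, 25, 26, z), (14, 26, u, n, 25, 30, b), (14, 26, u, n, 25, 40, k), (14, 29, a, n, 25, 26, z), (14, 29, a, n, 25, 30, b), (14, 29, a, n, 25, 40, k), (37, 12, y, n, 3, 26, z), (37, 12, y, n, 3, 30, b), (37, 12, y, n, 3, 40, k), (37, 12, y, r, 6, 23, m), (37, 12, y, r, 6, 39, m), (37, 29, c, n, 3, 26, z), (37, 29, c, n, 3, 30, b), (37, 29, c, n, 3, 40, k), (37, 29, c, r, 6, 23, m), (37, 29, c, r, 6, 39, m), (8, 14, x, r, 1, 23, m), (8, 14, x, r, 1, 39, m), (8, 14, x, r, 3, 23, m), (8, 14, x, r, 3, 39, m)}
Selection G = b ∧ E ≠ 6: {(14, 26, u, n, 25, 30, b), (14, 29, a, n, 25, 30, b), (37, 12, y, n, 3, 30, b), (37, 29, c, n, 3, 30, b)}
π_{A, B, G} gives {(a, n, b), (c, n, b), (u, n, b), (y, n, b)}.
Selection A ≠ a: {(c, n, b), (u, n, b), (y, n, b)}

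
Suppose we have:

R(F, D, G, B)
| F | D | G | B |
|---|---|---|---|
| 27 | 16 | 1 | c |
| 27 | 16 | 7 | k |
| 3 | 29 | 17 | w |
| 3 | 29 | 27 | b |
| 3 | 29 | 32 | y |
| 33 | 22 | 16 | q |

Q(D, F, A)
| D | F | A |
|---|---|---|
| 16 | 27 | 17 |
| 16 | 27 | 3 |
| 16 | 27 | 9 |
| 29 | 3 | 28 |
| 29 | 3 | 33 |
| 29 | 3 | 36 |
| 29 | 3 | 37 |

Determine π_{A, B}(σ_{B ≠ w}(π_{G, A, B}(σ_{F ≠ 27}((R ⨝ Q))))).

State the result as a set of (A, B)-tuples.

{(28, b), (28, y), (33, b), (33, y), (36, b), (36, y), (37, b), (37, y)}

Natural join on F, D: {(27, 16, 1, c, 17), (27, 16, 1, c, 3), (27, 16, 1, c, 9), (27, 16, 7, k, 17), (27, 16, 7, k, 3), (27, 16, 7, k, 9), (3, 29, 17, w, 28), (3, 29, 17, w, 33), (3, 29, 17, w, 36), (3, 29, 17, w, 37), (3, 29, 27, b, 28), (3, 29, 27, b, 33), (3, 29, 27, b, 36), (3, 29, 27, b, 37), (3, 29, 32, y, 28), (3, 29, 32, y, 33), (3, 29, 32, y, 36), (3, 29, 32, y, 37)}
σ[F ≠ 27]: keep tuples satisfying F ≠ 27 → {(3, 29, 17, w, 28), (3, 29, 17, w, 33), (3, 29, 17, w, 36), (3, 29, 17, w, 37), (3, 29, 27, b, 28), (3, 29, 27, b, 33), (3, 29, 27, b, 36), (3, 29, 27, b, 37), (3, 29, 32, y, 28), (3, 29, 32, y, 33), (3, 29, 32, y, 36), (3, 29, 32, y, 37)}
Projecting to G, A, B: {(17, 28, w), (17, 33, w), (17, 36, w), (17, 37, w), (27, 28, b), (27, 33, b), (27, 36, b), (27, 37, b), (32, 28, y), (32, 33, y), (32, 36, y), (32, 37, y)}
σ[B ≠ w]: keep tuples satisfying B ≠ w → {(27, 28, b), (27, 33, b), (27, 36, b), (27, 37, b), (32, 28, y), (32, 33, y), (32, 36, y), (32, 37, y)}
Projecting to A, B: {(28, b), (28, y), (33, b), (33, y), (36, b), (36, y), (37, b), (37, y)}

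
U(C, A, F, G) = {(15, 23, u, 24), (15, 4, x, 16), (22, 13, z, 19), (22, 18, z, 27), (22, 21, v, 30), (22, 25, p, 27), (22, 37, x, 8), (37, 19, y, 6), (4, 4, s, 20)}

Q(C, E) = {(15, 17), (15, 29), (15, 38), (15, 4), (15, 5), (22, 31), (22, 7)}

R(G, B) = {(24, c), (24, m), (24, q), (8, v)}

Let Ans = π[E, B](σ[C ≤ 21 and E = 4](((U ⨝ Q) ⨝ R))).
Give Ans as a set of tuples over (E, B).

{(4, c), (4, m), (4, q)}

U ⋈ Q (natural join on C): {(15, 23, u, 24, 17), (15, 23, u, 24, 29), (15, 23, u, 24, 38), (15, 23, u, 24, 4), (15, 23, u, 24, 5), (15, 4, x, 16, 17), (15, 4, x, 16, 29), (15, 4, x, 16, 38), (15, 4, x, 16, 4), (15, 4, x, 16, 5), (22, 13, z, 19, 31), (22, 13, z, 19, 7), (22, 18, z, 27, 31), (22, 18, z, 27, 7), (22, 21, v, 30, 31), (22, 21, v, 30, 7), (22, 25, p, 27, 31), (22, 25, p, 27, 7), (22, 37, x, 8, 31), (22, 37, x, 8, 7)}
(U ⨝ Q) ⋈ R (natural join on G): {(15, 23, u, 24, 17, c), (15, 23, u, 24, 17, m), (15, 23, u, 24, 17, q), (15, 23, u, 24, 29, c), (15, 23, u, 24, 29, m), (15, 23, u, 24, 29, q), (15, 23, u, 24, 38, c), (15, 23, u, 24, 38, m), (15, 23, u, 24, 38, q), (15, 23, u, 24, 4, c), (15, 23, u, 24, 4, m), (15, 23, u, 24, 4, q), (15, 23, u, 24, 5, c), (15, 23, u, 24, 5, m), (15, 23, u, 24, 5, q), (22, 37, x, 8, 31, v), (22, 37, x, 8, 7, v)}
Apply σ_{C ≤ 21 and E = 4}; surviving tuples: {(15, 23, u, 24, 4, c), (15, 23, u, 24, 4, m), (15, 23, u, 24, 4, q)}
Keep only column(s) E, B: {(4, c), (4, m), (4, q)}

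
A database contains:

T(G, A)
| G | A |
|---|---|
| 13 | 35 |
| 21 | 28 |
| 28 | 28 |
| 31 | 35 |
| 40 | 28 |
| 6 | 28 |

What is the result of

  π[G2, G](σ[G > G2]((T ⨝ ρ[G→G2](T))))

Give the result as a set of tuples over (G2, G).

{(13, 31), (21, 28), (21, 40), (28, 40), (6, 21), (6, 28), (6, 40)}

ρ[G→G2]: schema becomes (G2, A); tuples unchanged.
Natural join on A: {(13, 35, 13), (13, 35, 31), (21, 28, 21), (21, 28, 28), (21, 28, 40), (21, 28, 6), (28, 28, 21), (28, 28, 28), (28, 28, 40), (28, 28, 6), (31, 35, 13), (31, 35, 31), (40, 28, 21), (40, 28, 28), (40, 28, 40), (40, 28, 6), (6, 28, 21), (6, 28, 28), (6, 28, 40), (6, 28, 6)}
Filtering on G > G2 leaves {(21, 28, 6), (28, 28, 21), (28, 28, 6), (31, 35, 13), (40, 28, 21), (40, 28, 28), (40, 28, 6)}.
Projecting to G2, G: {(13, 31), (21, 28), (21, 40), (28, 40), (6, 21), (6, 28), (6, 40)}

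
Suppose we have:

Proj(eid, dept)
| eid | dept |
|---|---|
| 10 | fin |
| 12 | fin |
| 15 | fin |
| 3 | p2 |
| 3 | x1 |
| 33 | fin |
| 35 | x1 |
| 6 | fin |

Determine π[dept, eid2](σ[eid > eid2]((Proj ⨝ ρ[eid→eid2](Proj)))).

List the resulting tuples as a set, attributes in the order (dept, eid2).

{(fin, 10), (fin, 12), (fin, 15), (fin, 6), (x1, 3)}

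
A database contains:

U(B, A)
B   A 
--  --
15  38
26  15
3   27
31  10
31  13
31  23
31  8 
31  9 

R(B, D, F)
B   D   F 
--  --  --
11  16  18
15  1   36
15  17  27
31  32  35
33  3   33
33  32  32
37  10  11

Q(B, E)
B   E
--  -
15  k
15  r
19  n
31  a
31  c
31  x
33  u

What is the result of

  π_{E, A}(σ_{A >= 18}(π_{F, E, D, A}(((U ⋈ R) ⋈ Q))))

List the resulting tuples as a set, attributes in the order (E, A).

{(a, 23), (c, 23), (k, 38), (r, 38), (x, 23)}

U ⋈ R (natural join on B): {(15, 38, 1, 36), (15, 38, 17, 27), (31, 10, 32, 35), (31, 13, 32, 35), (31, 23, 32, 35), (31, 8, 32, 35), (31, 9, 32, 35)}
(U ⋈ R) ⋈ Q (natural join on B): {(15, 38, 1, 36, k), (15, 38, 1, 36, r), (15, 38, 17, 27, k), (15, 38, 17, 27, r), (31, 10, 32, 35, a), (31, 10, 32, 35, c), (31, 10, 32, 35, x), (31, 13, 32, 35, a), (31, 13, 32, 35, c), (31, 13, 32, 35, x), (31, 23, 32, 35, a), (31, 23, 32, 35, c), (31, 23, 32, 35, x), (31, 8, 32, 35, a), (31, 8, 32, 35, c), (31, 8, 32, 35, x), (31, 9, 32, 35, a), (31, 9, 32, 35, c), (31, 9, 32, 35, x)}
π[F, E, D, A]: project onto (F, E, D, A) → {(27, k, 17, 38), (27, r, 17, 38), (35, a, 32, 10), (35, a, 32, 13), (35, a, 32, 23), (35, a, 32, 8), (35, a, 32, 9), (35, c, 32, 10), (35, c, 32, 13), (35, c, 32, 23), (35, c, 32, 8), (35, c, 32, 9), (35, x, 32, 10), (35, x, 32, 13), (35, x, 32, 23), (35, x, 32, 8), (35, x, 32, 9), (36, k, 1, 38), (36, r, 1, 38)}
Selection A >= 18: {(27, k, 17, 38), (27, r, 17, 38), (35, a, 32, 23), (35, c, 32, 23), (35, x, 32, 23), (36, k, 1, 38), (36, r, 1, 38)}
π[E, A]: project onto (E, A) (2 duplicate(s) eliminated) → {(a, 23), (c, 23), (k, 38), (r, 38), (x, 23)}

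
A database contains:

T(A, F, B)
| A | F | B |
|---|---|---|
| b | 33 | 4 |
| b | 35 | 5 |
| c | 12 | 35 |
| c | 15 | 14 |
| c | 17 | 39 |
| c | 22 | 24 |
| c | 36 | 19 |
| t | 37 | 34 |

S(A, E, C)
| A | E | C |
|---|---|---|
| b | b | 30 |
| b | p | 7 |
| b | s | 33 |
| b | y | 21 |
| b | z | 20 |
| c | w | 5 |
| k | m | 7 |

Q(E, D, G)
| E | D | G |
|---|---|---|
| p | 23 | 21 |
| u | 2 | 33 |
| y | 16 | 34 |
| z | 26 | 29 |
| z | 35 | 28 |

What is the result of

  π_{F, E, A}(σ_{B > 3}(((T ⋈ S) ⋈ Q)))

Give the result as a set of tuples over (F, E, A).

Natural join on A: {(b, 33, 4, b, 30), (b, 33, 4, p, 7), (b, 33, 4, s, 33), (b, 33, 4, y, 21), (b, 33, 4, z, 20), (b, 35, 5, b, 30), (b, 35, 5, p, 7), (b, 35, 5, s, 33), (b, 35, 5, y, 21), (b, 35, 5, z, 20), (c, 12, 35, w, 5), (c, 15, 14, w, 5), (c, 17, 39, w, 5), (c, 22, 24, w, 5), (c, 36, 19, w, 5)}
Natural join on E: {(b, 33, 4, p, 7, 23, 21), (b, 33, 4, y, 21, 16, 34), (b, 33, 4, z, 20, 26, 29), (b, 33, 4, z, 20, 35, 28), (b, 35, 5, p, 7, 23, 21), (b, 35, 5, y, 21, 16, 34), (b, 35, 5, z, 20, 26, 29), (b, 35, 5, z, 20, 35, 28)}
σ[B > 3]: keep tuples satisfying B > 3 → {(b, 33, 4, p, 7, 23, 21), (b, 33, 4, y, 21, 16, 34), (b, 33, 4, z, 20, 26, 29), (b, 33, 4, z, 20, 35, 28), (b, 35, 5, p, 7, 23, 21), (b, 35, 5, y, 21, 16, 34), (b, 35, 5, z, 20, 26, 29), (b, 35, 5, z, 20, 35, 28)}
π[F, E, A]: project onto (F, E, A) (2 duplicate(s) eliminated) → {(33, p, b), (33, y, b), (33, z, b), (35, p, b), (35, y, b), (35, z, b)}

{(33, p, b), (33, y, b), (33, z, b), (35, p, b), (35, y, b), (35, z, b)}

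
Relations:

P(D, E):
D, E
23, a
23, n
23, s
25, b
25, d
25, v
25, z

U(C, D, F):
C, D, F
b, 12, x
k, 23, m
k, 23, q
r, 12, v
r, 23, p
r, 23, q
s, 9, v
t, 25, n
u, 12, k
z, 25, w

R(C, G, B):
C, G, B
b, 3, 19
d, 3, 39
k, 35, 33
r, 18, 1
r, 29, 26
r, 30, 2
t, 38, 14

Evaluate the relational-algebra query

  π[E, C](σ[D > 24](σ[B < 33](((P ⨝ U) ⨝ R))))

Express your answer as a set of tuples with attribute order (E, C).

Joining P and U on D yields {(23, a, k, m), (23, a, k, q), (23, a, r, p), (23, a, r, q), (23, n, k, m), (23, n, k, q), (23, n, r, p), (23, n, r, q), (23, s, k, m), (23, s, k, q), (23, s, r, p), (23, s, r, q), (25, b, t, n), (25, b, z, w), (25, d, t, n), (25, d, z, w), (25, v, t, n), (25, v, z, w), (25, z, t, n), (25, z, z, w)}.
Joining (P ⨝ U) and R on C yields {(23, a, k, m, 35, 33), (23, a, k, q, 35, 33), (23, a, r, p, 18, 1), (23, a, r, p, 29, 26), (23, a, r, p, 30, 2), (23, a, r, q, 18, 1), (23, a, r, q, 29, 26), (23, a, r, q, 30, 2), (23, n, k, m, 35, 33), (23, n, k, q, 35, 33), (23, n, r, p, 18, 1), (23, n, r, p, 29, 26), (23, n, r, p, 30, 2), (23, n, r, q, 18, 1), (23, n, r, q, 29, 26), (23, n, r, q, 30, 2), (23, s, k, m, 35, 33), (23, s, k, q, 35, 33), (23, s, r, p, 18, 1), (23, s, r, p, 29, 26), (23, s, r, p, 30, 2), (23, s, r, q, 18, 1), (23, s, r, q, 29, 26), (23, s, r, q, 30, 2), (25, b, t, n, 38, 14), (25, d, t, n, 38, 14), (25, v, t, n, 38, 14), (25, z, t, n, 38, 14)}.
σ[B < 33]: keep tuples satisfying B < 33 → {(23, a, r, p, 18, 1), (23, a, r, p, 29, 26), (23, a, r, p, 30, 2), (23, a, r, q, 18, 1), (23, a, r, q, 29, 26), (23, a, r, q, 30, 2), (23, n, r, p, 18, 1), (23, n, r, p, 29, 26), (23, n, r, p, 30, 2), (23, n, r, q, 18, 1), (23, n, r, q, 29, 26), (23, n, r, q, 30, 2), (23, s, r, p, 18, 1), (23, s, r, p, 29, 26), (23, s, r, p, 30, 2), (23, s, r, q, 18, 1), (23, s, r, q, 29, 26), (23, s, r, q, 30, 2), (25, b, t, n, 38, 14), (25, d, t, n, 38, 14), (25, v, t, n, 38, 14), (25, z, t, n, 38, 14)}
σ[D > 24]: keep tuples satisfying D > 24 → {(25, b, t, n, 38, 14), (25, d, t, n, 38, 14), (25, v, t, n, 38, 14), (25, z, t, n, 38, 14)}
π_{E, C} gives {(b, t), (d, t), (v, t), (z, t)}.

{(b, t), (d, t), (v, t), (z, t)}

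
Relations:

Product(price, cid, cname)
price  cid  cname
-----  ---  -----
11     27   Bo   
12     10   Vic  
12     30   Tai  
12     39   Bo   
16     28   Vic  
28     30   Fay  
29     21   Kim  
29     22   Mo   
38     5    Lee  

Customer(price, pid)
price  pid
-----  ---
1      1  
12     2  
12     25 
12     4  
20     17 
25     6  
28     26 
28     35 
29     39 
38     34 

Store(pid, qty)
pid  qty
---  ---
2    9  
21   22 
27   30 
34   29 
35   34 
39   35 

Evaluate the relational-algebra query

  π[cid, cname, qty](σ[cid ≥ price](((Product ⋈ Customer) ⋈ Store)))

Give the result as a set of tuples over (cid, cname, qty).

Joining Product and Customer on price yields {(12, 10, Vic, 2), (12, 10, Vic, 25), (12, 10, Vic, 4), (12, 30, Tai, 2), (12, 30, Tai, 25), (12, 30, Tai, 4), (12, 39, Bo, 2), (12, 39, Bo, 25), (12, 39, Bo, 4), (28, 30, Fay, 26), (28, 30, Fay, 35), (29, 21, Kim, 39), (29, 22, Mo, 39), (38, 5, Lee, 34)}.
Joining (Product ⋈ Customer) and Store on pid yields {(12, 10, Vic, 2, 9), (12, 30, Tai, 2, 9), (12, 39, Bo, 2, 9), (28, 30, Fay, 35, 34), (29, 21, Kim, 39, 35), (29, 22, Mo, 39, 35), (38, 5, Lee, 34, 29)}.
Selection cid ≥ price: {(12, 30, Tai, 2, 9), (12, 39, Bo, 2, 9), (28, 30, Fay, 35, 34)}
π_{cid, cname, qty} gives {(30, Fay, 34), (30, Tai, 9), (39, Bo, 9)}.

{(30, Fay, 34), (30, Tai, 9), (39, Bo, 9)}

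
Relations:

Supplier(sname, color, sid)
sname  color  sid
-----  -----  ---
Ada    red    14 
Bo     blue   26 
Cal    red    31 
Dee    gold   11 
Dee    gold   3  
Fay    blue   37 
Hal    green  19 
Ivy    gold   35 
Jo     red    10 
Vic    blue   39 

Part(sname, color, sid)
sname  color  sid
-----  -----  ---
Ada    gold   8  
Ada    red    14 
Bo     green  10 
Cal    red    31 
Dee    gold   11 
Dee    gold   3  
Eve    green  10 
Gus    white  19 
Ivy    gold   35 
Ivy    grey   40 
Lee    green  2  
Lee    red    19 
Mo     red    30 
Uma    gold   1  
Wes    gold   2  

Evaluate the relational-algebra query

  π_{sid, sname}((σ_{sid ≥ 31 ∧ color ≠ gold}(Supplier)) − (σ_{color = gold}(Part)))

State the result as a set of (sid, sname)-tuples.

σ[sid ≥ 31 ∧ color ≠ gold]: keep tuples satisfying sid ≥ 31 ∧ color ≠ gold → {(Cal, red, 31), (Fay, blue, 37), (Vic, blue, 39)}
σ[color = gold]: keep tuples satisfying color = gold → {(Ada, gold, 8), (Dee, gold, 11), (Dee, gold, 3), (Ivy, gold, 35), (Uma, gold, 1), (Wes, gold, 2)}
Difference: {(Cal, red, 31), (Fay, blue, 37), (Vic, blue, 39)} with {(Ada, gold, 8), (Dee, gold, 11), (Dee, gold, 3), (Ivy, gold, 35), (Uma, gold, 1), (Wes, gold, 2)} → {(Cal, red, 31), (Fay, blue, 37), (Vic, blue, 39)}
π_{sid, sname} gives {(31, Cal), (37, Fay), (39, Vic)}.

{(31, Cal), (37, Fay), (39, Vic)}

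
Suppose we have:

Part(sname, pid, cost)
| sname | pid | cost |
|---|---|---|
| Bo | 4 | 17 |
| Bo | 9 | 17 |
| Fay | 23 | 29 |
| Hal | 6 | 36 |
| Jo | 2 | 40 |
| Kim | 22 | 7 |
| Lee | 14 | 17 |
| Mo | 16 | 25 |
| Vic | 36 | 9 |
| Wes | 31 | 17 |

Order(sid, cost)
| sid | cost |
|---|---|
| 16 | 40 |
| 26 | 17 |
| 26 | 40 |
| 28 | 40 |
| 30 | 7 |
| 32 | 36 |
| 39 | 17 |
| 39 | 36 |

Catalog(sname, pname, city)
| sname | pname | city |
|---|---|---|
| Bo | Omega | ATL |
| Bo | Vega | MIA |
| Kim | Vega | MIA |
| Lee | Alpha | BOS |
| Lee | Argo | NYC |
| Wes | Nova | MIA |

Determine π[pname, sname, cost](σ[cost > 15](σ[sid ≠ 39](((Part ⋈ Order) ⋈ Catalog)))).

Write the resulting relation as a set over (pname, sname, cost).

{(Alpha, Lee, 17), (Argo, Lee, 17), (Nova, Wes, 17), (Omega, Bo, 17), (Vega, Bo, 17)}

Part ⋈ Order (natural join on cost): {(Bo, 4, 17, 26), (Bo, 4, 17, 39), (Bo, 9, 17, 26), (Bo, 9, 17, 39), (Hal, 6, 36, 32), (Hal, 6, 36, 39), (Jo, 2, 40, 16), (Jo, 2, 40, 26), (Jo, 2, 40, 28), (Kim, 22, 7, 30), (Lee, 14, 17, 26), (Lee, 14, 17, 39), (Wes, 31, 17, 26), (Wes, 31, 17, 39)}
(Part ⋈ Order) ⋈ Catalog (natural join on sname): {(Bo, 4, 17, 26, Omega, ATL), (Bo, 4, 17, 26, Vega, MIA), (Bo, 4, 17, 39, Omega, ATL), (Bo, 4, 17, 39, Vega, MIA), (Bo, 9, 17, 26, Omega, ATL), (Bo, 9, 17, 26, Vega, MIA), (Bo, 9, 17, 39, Omega, ATL), (Bo, 9, 17, 39, Vega, MIA), (Kim, 22, 7, 30, Vega, MIA), (Lee, 14, 17, 26, Alpha, BOS), (Lee, 14, 17, 26, Argo, NYC), (Lee, 14, 17, 39, Alpha, BOS), (Lee, 14, 17, 39, Argo, NYC), (Wes, 31, 17, 26, Nova, MIA), (Wes, 31, 17, 39, Nova, MIA)}
Apply σ_{sid ≠ 39}; surviving tuples: {(Bo, 4, 17, 26, Omega, ATL), (Bo, 4, 17, 26, Vega, MIA), (Bo, 9, 17, 26, Omega, ATL), (Bo, 9, 17, 26, Vega, MIA), (Kim, 22, 7, 30, Vega, MIA), (Lee, 14, 17, 26, Alpha, BOS), (Lee, 14, 17, 26, Argo, NYC), (Wes, 31, 17, 26, Nova, MIA)}
Apply σ_{cost > 15}; surviving tuples: {(Bo, 4, 17, 26, Omega, ATL), (Bo, 4, 17, 26, Vega, MIA), (Bo, 9, 17, 26, Omega, ATL), (Bo, 9, 17, 26, Vega, MIA), (Lee, 14, 17, 26, Alpha, BOS), (Lee, 14, 17, 26, Argo, NYC), (Wes, 31, 17, 26, Nova, MIA)}
Projecting to pname, sname, cost (2 duplicate(s) eliminated): {(Alpha, Lee, 17), (Argo, Lee, 17), (Nova, Wes, 17), (Omega, Bo, 17), (Vega, Bo, 17)}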